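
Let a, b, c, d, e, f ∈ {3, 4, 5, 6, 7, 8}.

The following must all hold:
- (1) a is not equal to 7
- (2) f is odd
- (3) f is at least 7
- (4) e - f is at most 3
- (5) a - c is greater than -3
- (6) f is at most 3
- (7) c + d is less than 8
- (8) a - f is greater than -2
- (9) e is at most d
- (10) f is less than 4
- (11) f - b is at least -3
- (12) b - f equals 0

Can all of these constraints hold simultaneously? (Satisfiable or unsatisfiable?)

From constraint 3: f ≥ 7. From constraint 6: f ≤ 3. But 3 < 7, so no value of f works.

Unsatisfiable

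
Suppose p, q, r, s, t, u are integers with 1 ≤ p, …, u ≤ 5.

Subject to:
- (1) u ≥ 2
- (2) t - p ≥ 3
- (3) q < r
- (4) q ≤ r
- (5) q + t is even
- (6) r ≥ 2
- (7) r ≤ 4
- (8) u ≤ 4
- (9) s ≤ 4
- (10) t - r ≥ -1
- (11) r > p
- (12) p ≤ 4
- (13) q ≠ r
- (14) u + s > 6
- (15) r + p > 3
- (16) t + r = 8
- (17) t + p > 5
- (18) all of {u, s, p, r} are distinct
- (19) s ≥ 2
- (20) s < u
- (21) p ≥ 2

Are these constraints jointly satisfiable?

Constraints 1, 6, 7, 8, 9, 12, 19, and 21 confine each of u, s, p, r to the 3 values {2, …, 4}.
Constraint 18 requires all 4 of them to be distinct, but only 3 values are available — impossible by the pigeonhole principle.

Unsatisfiable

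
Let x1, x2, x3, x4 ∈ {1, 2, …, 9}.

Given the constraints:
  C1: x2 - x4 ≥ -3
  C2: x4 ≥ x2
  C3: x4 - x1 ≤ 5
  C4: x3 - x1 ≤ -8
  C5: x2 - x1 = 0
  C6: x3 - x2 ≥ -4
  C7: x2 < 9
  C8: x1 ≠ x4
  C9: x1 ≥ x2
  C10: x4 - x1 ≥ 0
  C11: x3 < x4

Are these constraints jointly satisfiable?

Unsatisfiable

Constraints 1, 4, 6, and 10 give x3 − x2 ≥ -4, x2 − x4 ≥ -3, x4 − x1 ≥ 0, x1 − x3 ≥ 8.
Adding all 4 inequalities: the left sides telescope to 0, and the right sides sum to (-4) + (-3) + 0 + 8 = 1. So 0 ≥ 1, which is false.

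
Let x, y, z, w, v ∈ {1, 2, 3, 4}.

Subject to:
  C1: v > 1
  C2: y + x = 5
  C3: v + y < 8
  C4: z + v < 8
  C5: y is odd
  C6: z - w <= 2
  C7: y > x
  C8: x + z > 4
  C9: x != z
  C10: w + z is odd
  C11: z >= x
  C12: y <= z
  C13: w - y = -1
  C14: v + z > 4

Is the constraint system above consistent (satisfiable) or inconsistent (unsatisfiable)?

Satisfiable

Try x = 2, y = 3, z = 3, w = 2, v = 2.
Check constraint 2: y + x = 5; constraint 3: v + y = 5. The remaining constraints are straightforward to verify.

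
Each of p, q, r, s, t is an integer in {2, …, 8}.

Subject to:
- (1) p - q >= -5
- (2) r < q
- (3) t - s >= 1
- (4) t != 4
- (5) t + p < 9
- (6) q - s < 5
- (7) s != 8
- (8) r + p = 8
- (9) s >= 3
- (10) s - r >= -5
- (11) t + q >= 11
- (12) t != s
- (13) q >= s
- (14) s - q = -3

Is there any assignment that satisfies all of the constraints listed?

One satisfying assignment is p = 2, q = 7, r = 6, s = 4, t = 5.
For the less obvious constraints — constraint 1: p - q = -5; constraint 3: t - s = 1; constraint 5: t + p = 7 — and the others hold by inspection.

Satisfiable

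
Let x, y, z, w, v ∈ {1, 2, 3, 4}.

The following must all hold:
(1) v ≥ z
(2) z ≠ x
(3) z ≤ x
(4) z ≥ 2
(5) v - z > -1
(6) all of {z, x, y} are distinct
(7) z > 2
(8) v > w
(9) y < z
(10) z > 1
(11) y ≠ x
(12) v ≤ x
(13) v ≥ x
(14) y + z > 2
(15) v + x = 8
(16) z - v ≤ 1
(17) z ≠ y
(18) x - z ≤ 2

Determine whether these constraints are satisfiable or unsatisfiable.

The assignment x = 4, y = 2, z = 3, w = 2, v = 4 works:
  constraint 5 holds since v - z = 1.
  constraint 14 holds since y + z = 5.
The rest check out directly.

Satisfiable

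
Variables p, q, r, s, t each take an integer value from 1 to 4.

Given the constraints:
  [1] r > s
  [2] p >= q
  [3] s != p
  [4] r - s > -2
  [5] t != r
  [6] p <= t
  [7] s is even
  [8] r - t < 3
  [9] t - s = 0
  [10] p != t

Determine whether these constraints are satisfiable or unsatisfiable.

Satisfiable

Take p = 1, q = 1, r = 3, s = 2, t = 2. Then constraint 4: r - s = 1; constraint 8: r - t = 1; constraint 9: t - s = 0, and every other listed constraint is also met.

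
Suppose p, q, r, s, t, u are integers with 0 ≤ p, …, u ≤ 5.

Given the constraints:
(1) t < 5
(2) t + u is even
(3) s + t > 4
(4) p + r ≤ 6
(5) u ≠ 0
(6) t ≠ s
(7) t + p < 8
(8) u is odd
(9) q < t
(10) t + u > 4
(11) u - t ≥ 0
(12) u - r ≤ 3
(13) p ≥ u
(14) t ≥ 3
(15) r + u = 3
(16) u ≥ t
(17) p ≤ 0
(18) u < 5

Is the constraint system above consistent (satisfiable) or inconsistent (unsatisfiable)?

From constraints 14 and 16: u ≥ t and t ≥ 3, so u ≥ 3. From constraints 13 and 17: u ≤ p and p ≤ 0, so u ≤ 0. But 0 < 3, so no value of u works.

Unsatisfiable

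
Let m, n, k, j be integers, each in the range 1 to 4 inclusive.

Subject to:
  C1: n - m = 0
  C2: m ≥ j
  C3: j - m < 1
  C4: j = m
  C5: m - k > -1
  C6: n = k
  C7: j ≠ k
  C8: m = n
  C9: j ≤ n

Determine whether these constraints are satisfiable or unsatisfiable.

Unsatisfiable

From constraints 4, 6, and 8, j = m = n = k, so j = k. But constraint 7 says j ≠ k. Contradiction.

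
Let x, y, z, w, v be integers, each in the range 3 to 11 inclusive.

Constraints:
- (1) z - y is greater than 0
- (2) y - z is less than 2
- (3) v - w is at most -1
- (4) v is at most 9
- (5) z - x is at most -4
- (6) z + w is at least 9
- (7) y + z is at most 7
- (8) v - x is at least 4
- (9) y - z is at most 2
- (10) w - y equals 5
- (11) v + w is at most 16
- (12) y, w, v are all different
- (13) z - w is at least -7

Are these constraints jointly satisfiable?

Unsatisfiable

Constraints 3, 5, 8, and 13 give v − x ≥ 4, x − z ≥ 4, z − w ≥ -7, w − v ≥ 1.
Adding all 4 inequalities: the left sides telescope to 0, and the right sides sum to 4 + 4 + (-7) + 1 = 2. So 0 ≥ 2, which is false.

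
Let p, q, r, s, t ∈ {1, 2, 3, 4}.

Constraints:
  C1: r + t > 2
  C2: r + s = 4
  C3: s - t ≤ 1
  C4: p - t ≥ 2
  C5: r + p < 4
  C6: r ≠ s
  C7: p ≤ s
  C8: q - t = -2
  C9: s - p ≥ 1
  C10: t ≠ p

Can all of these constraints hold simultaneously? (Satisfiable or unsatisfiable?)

Constraints 3, 4, and 9 give t − s ≥ -1, s − p ≥ 1, p − t ≥ 2.
Adding all 3 inequalities: the left sides telescope to 0, and the right sides sum to (-1) + 1 + 2 = 2. So 0 ≥ 2, which is false.

Unsatisfiable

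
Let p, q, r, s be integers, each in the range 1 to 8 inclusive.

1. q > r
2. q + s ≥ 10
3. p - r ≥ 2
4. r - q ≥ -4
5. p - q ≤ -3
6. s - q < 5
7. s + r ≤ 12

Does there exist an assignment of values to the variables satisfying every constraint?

Constraints 3, 4, and 5 give q − p ≥ 3, p − r ≥ 2, r − q ≥ -4.
Adding all 3 inequalities: the left sides telescope to 0, and the right sides sum to 3 + 2 + (-4) = 1. So 0 ≥ 1, which is false.

Unsatisfiable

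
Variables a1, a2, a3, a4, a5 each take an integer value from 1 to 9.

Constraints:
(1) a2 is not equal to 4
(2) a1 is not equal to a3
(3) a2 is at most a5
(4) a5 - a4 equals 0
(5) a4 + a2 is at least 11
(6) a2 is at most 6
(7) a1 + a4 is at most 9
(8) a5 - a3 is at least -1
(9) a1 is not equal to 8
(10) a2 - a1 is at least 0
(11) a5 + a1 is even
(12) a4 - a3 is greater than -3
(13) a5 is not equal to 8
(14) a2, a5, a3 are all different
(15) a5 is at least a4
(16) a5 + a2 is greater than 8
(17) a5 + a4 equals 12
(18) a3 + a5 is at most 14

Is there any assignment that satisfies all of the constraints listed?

Satisfiable

The assignment a1 = 2, a2 = 5, a3 = 7, a4 = 6, a5 = 6 works:
  constraint 4 holds since a5 - a4 = 0.
  constraint 5 holds since a4 + a2 = 11.
  constraint 7 holds since a1 + a4 = 8.
The rest check out directly.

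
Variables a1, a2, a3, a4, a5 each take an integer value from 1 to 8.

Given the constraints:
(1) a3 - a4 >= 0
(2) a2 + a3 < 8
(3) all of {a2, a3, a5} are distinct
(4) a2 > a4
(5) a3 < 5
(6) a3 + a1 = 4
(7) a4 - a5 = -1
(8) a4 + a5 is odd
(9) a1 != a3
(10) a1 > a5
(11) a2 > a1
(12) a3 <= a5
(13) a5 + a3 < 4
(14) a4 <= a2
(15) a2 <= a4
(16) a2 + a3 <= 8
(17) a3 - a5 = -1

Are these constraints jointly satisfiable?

Unsatisfiable

Constraints 1, 10, 11, 12, and 15 give a1 < a2, a2 ≤ a4, a4 ≤ a3, a3 ≤ a5, a5 < a1. Chaining: a1 < a2 ≤ a4 ≤ a3 ≤ a5 < a1, which forces a1 < a1 — impossible.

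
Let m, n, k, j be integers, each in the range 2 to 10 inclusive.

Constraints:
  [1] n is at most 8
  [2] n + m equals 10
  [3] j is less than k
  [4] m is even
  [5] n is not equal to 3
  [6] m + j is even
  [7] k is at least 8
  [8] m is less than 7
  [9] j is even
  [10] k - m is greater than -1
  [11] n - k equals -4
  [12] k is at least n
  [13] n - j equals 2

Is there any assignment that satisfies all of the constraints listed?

Setting (m, n, k, j) = (6, 4, 8, 2) satisfies everything: constraint 2: n + m = 10; constraint 10: k - m = 2; constraint 11: n - k = -4, and the others follow.

Satisfiable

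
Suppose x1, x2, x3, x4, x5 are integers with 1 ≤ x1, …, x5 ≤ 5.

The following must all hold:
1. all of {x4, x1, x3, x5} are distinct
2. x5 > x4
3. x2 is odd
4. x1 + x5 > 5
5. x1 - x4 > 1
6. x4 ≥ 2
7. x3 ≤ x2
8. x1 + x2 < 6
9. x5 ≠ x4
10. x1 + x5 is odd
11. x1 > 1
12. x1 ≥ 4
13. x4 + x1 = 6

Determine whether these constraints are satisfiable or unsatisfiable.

Satisfiable

The assignment x1 = 4, x2 = 1, x3 = 1, x4 = 2, x5 = 3 works:
  constraint 4 holds since x1 + x5 = 7.
  constraint 5 holds since x1 - x4 = 2.
The rest check out directly.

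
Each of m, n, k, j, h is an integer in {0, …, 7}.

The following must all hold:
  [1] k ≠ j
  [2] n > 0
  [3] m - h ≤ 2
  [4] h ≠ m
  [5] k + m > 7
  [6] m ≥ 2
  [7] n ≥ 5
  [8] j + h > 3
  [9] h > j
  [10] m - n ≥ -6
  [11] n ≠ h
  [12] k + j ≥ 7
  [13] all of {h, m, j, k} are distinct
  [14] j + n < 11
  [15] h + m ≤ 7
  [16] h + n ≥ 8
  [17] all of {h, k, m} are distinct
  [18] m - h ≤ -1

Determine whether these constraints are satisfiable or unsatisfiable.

Satisfiable

Setting (m, n, k, j, h) = (3, 7, 7, 2, 4) satisfies everything: constraint 3: m - h = -1; constraint 5: k + m = 10, and the others follow.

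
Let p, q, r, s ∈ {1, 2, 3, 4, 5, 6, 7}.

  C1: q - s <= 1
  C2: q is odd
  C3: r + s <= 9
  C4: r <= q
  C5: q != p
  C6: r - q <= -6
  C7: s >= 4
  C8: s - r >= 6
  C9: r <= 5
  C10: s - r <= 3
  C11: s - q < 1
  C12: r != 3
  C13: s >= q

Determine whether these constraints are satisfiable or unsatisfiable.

Constraints 1, 6, and 10 give r − s ≥ -3, s − q ≥ -1, q − r ≥ 6.
Adding all 3 inequalities: the left sides telescope to 0, and the right sides sum to (-3) + (-1) + 6 = 2. So 0 ≥ 2, which is false.

Unsatisfiable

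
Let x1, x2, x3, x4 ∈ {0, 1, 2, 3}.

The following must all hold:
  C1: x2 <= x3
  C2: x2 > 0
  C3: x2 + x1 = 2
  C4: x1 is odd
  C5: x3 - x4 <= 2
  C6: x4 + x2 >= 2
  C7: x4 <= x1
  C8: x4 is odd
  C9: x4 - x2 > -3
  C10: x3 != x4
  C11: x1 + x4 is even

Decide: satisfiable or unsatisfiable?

Satisfiable

Setting (x1, x2, x3, x4) = (1, 1, 2, 1) satisfies everything: constraint 3: x2 + x1 = 2; constraint 5: x3 - x4 = 1, and the others follow.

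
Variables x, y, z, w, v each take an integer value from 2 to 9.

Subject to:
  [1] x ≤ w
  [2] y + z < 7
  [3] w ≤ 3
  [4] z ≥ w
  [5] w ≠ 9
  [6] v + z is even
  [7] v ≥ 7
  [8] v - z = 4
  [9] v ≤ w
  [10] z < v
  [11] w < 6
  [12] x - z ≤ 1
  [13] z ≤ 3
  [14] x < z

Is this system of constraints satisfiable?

From constraints 7 and 9: w ≥ v and v ≥ 7, so w ≥ 7. From constraints 4 and 13: w ≤ z and z ≤ 3, so w ≤ 3. But 3 < 7, so no value of w works.

Unsatisfiable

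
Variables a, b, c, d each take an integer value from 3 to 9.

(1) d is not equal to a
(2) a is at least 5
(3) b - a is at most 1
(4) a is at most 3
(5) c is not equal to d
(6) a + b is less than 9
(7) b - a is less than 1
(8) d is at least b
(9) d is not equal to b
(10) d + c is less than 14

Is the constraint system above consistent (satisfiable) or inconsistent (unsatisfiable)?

Unsatisfiable

From constraint 2: a ≥ 5. From constraint 4: a ≤ 3. But 3 < 5, so no value of a works.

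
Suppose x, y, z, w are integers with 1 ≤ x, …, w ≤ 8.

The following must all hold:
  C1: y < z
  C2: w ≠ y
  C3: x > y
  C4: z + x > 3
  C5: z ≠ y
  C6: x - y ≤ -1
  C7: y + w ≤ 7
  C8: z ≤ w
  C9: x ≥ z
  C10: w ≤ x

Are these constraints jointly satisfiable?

Unsatisfiable

Constraints 1, 6, 8, and 10 give w ≤ x, x < y, y < z, z ≤ w. Chaining: w ≤ x < y < z ≤ w, which forces w < w — impossible.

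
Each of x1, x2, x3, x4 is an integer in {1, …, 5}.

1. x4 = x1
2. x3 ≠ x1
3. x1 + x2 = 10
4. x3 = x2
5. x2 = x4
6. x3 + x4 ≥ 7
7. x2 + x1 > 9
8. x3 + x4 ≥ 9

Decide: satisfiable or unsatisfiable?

From constraints 1, 4, and 5, x3 = x2 = x4 = x1, so x3 = x1. But constraint 2 says x3 ≠ x1. Contradiction.

Unsatisfiable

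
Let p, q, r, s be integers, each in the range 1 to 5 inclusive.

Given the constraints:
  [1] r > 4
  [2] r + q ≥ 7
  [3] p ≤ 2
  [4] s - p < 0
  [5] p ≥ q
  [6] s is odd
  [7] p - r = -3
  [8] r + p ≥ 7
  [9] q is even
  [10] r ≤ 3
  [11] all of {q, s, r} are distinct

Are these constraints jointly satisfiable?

From constraint 10: r ≤ 3. From constraints 3 and 5: q ≤ p ≤ 2. Hence r + q ≤ 5. But constraint 2 requires r + q ≥ 7, and 7 > 5. Contradiction.

Unsatisfiable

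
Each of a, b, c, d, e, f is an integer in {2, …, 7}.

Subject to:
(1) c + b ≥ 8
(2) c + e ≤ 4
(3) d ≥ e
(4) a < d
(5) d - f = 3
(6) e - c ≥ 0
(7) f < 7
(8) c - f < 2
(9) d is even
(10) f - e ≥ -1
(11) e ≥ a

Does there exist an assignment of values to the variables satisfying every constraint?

Setting (a, b, c, d, e, f) = (2, 7, 2, 6, 2, 3) satisfies everything: constraint 1: c + b = 9; constraint 2: c + e = 4; constraint 5: d - f = 3, and the others follow.

Satisfiable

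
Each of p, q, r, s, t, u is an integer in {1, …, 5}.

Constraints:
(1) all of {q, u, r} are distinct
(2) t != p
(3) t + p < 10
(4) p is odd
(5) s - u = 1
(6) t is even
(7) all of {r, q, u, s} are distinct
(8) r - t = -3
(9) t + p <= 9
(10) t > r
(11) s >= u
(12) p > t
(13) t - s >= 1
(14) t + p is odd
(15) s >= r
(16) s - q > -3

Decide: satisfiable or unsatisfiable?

Try p = 5, q = 4, r = 1, s = 3, t = 4, u = 2.
Check constraint 3: t + p = 9; constraint 5: s - u = 1; constraint 8: r - t = -3. The remaining constraints are straightforward to verify.

Satisfiable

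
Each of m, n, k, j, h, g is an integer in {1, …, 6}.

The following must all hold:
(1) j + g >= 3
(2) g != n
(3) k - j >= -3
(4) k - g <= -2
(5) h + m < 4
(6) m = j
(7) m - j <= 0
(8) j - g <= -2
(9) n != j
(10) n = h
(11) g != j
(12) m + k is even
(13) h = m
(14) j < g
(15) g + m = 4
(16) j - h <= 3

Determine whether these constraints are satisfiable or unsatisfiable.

Unsatisfiable

From constraints 6, 10, and 13, n = h = m = j, so n = j. But constraint 9 says n ≠ j. Contradiction.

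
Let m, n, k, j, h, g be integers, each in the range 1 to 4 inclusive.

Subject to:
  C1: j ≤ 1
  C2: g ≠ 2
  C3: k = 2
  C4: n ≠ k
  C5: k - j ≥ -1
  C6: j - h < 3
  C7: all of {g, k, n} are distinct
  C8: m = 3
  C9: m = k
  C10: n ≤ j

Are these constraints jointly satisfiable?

Constraint 8 fixes m = 3 and constraint 3 fixes k = 2, but constraint 9 requires m = k. Since 3 ≠ 2, contradiction.

Unsatisfiable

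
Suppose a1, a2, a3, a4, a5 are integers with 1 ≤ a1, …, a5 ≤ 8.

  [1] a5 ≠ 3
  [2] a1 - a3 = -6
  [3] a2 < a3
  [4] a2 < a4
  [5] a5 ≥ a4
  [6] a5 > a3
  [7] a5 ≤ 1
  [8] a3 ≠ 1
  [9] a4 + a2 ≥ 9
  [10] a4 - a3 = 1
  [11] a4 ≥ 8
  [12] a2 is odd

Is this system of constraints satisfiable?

Unsatisfiable

From constraint 11: a4 ≥ 8. From constraints 5 and 7: a4 ≤ a5 and a5 ≤ 1, so a4 ≤ 1. But 1 < 8, so no value of a4 works.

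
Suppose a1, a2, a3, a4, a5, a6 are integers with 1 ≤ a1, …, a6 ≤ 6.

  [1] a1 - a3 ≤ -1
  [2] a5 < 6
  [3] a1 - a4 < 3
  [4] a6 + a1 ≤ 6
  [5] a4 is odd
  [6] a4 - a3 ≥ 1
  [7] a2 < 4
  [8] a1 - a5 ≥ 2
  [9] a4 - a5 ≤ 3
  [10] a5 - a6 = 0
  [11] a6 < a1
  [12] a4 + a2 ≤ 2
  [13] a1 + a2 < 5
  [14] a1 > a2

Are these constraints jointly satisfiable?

Constraints 1, 6, 8, and 9 give a1 − a5 ≥ 2, a5 − a4 ≥ -3, a4 − a3 ≥ 1, a3 − a1 ≥ 1.
Adding all 4 inequalities: the left sides telescope to 0, and the right sides sum to 2 + (-3) + 1 + 1 = 1. So 0 ≥ 1, which is false.

Unsatisfiable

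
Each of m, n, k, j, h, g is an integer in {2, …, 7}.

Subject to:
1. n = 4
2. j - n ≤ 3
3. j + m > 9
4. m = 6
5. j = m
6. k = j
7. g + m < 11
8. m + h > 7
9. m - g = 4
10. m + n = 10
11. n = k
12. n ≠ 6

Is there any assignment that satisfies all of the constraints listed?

Unsatisfiable

Constraint 1 fixes n = 4 and constraint 4 fixes m = 6. Constraints 5, 6, and 11 give n = k = j = m, so n = m. But 4 ≠ 6 — contradiction.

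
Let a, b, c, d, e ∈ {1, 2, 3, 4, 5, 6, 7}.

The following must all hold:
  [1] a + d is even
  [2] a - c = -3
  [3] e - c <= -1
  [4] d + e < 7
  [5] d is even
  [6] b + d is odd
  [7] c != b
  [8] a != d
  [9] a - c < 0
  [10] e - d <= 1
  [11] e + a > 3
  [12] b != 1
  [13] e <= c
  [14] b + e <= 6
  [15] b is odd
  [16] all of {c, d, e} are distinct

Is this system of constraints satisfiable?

Take a = 2, b = 3, c = 5, d = 4, e = 2. Then constraint 2: a - c = -3; constraint 3: e - c = -3; constraint 4: d + e = 6, and every other listed constraint is also met.

Satisfiable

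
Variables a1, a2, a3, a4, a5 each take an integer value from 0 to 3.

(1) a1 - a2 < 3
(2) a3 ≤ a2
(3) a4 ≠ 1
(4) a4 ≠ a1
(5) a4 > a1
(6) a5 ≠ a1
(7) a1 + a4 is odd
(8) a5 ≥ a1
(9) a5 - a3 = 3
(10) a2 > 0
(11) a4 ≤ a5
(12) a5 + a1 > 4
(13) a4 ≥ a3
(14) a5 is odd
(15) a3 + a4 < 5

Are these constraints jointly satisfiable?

Satisfiable

The assignment a1 = 2, a2 = 2, a3 = 0, a4 = 3, a5 = 3 works:
  constraint 1 holds since a1 - a2 = 0.
  constraint 9 holds since a5 - a3 = 3.
  constraint 12 holds since a5 + a1 = 5.
The rest check out directly.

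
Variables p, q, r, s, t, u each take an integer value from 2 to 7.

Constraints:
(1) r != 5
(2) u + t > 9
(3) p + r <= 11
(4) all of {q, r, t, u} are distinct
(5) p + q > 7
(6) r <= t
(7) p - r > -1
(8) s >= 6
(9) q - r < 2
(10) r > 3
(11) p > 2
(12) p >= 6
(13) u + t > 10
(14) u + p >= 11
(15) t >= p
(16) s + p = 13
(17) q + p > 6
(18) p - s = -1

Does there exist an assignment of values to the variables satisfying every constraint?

Satisfiable

Setting (p, q, r, s, t, u) = (6, 3, 4, 7, 7, 5) satisfies everything: constraint 2: u + t = 12; constraint 3: p + r = 10, and the others follow.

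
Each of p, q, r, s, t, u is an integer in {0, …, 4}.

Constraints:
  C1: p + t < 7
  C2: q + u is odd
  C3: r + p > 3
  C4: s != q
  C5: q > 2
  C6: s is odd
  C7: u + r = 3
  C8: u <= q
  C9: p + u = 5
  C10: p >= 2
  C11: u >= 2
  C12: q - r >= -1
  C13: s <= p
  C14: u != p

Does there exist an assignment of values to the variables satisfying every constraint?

Satisfiable

The assignment p = 3, q = 3, r = 1, s = 1, t = 3, u = 2 works:
  constraint 1 holds since p + t = 6.
  constraint 3 holds since r + p = 4.
  constraint 7 holds since u + r = 3.
The rest check out directly.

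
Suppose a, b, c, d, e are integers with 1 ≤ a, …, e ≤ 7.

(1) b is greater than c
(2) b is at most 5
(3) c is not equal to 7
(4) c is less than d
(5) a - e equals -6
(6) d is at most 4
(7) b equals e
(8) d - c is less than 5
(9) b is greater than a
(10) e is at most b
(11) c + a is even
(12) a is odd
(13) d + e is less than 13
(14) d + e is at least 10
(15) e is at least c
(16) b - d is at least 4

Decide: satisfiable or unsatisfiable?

Unsatisfiable

From constraint 6: d ≤ 4. From constraints 2 and 10: e ≤ b ≤ 5. Hence d + e ≤ 9. But constraint 14 requires d + e ≥ 10, and 10 > 9. Contradiction.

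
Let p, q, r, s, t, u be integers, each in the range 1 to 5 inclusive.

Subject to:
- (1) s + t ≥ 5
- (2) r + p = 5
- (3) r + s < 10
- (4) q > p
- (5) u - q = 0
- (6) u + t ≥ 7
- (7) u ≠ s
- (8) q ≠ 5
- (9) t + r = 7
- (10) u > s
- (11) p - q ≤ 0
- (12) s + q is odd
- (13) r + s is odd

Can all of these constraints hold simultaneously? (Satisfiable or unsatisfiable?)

Setting (p, q, r, s, t, u) = (1, 4, 4, 3, 3, 4) satisfies everything: constraint 1: s + t = 6; constraint 2: r + p = 5, and the others follow.

Satisfiable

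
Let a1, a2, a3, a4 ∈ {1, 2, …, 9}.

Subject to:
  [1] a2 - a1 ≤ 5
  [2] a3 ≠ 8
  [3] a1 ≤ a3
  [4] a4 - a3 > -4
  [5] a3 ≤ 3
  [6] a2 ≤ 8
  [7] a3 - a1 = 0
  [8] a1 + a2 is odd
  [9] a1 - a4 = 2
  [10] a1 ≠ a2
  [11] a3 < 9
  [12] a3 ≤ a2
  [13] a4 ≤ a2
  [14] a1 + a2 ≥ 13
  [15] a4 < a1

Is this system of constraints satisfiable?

Unsatisfiable

From constraints 3 and 5: a1 ≤ a3 ≤ 3. From constraint 6: a2 ≤ 8. Hence a1 + a2 ≤ 11. But constraint 14 requires a1 + a2 ≥ 13, and 13 > 11. Contradiction.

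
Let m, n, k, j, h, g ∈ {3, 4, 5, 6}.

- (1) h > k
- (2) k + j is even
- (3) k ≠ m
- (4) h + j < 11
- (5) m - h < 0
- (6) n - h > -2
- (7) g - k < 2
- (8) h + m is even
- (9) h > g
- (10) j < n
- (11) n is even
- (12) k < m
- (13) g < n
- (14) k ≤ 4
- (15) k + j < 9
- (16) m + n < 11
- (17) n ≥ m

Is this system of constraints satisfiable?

The assignment m = 4, n = 6, k = 3, j = 3, h = 6, g = 3 works:
  constraint 4 holds since h + j = 9.
  constraint 5 holds since m - h = -2.
The rest check out directly.

Satisfiable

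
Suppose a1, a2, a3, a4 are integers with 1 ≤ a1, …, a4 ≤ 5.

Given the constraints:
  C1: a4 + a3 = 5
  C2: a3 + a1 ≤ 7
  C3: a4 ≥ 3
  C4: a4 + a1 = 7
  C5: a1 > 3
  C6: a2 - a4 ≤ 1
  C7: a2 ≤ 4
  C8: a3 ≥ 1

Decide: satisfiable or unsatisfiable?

Try a1 = 4, a2 = 3, a3 = 2, a4 = 3.
Check constraint 1: a4 + a3 = 5; constraint 2: a3 + a1 = 6; constraint 4: a4 + a1 = 7. The remaining constraints are straightforward to verify.

Satisfiable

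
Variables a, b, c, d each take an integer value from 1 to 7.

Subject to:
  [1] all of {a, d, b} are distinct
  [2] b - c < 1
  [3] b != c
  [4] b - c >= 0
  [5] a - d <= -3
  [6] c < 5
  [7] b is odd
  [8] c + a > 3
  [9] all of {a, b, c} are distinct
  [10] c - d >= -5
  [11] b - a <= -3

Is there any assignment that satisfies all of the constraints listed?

Unsatisfiable

Constraints 4, 5, 10, and 11 give c − d ≥ -5, d − a ≥ 3, a − b ≥ 3, b − c ≥ 0.
Adding all 4 inequalities: the left sides telescope to 0, and the right sides sum to (-5) + 3 + 3 + 0 = 1. So 0 ≥ 1, which is false.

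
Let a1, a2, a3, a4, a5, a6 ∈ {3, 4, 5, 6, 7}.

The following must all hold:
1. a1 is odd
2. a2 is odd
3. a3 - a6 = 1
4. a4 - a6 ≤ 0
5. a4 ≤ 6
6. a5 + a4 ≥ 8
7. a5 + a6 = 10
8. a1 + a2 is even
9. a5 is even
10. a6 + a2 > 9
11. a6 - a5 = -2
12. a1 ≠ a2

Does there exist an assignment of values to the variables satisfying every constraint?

Satisfiable

One satisfying assignment is a1 = 5, a2 = 7, a3 = 5, a4 = 4, a5 = 6, a6 = 4.
For the less obvious constraints — constraint 3: a3 - a6 = 1; constraint 4: a4 - a6 = 0; constraint 6: a5 + a4 = 10 — and the others hold by inspection.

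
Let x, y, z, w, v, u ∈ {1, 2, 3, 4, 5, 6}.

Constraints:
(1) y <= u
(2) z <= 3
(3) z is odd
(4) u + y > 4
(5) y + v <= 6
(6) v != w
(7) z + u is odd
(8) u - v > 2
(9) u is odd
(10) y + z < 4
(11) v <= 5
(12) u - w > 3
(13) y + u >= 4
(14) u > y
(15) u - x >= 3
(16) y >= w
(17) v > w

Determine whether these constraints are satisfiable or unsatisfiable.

Constraint 3 makes z odd and constraint 9 makes u odd, so z + u must be even. Constraint 7 says z + u is odd — contradiction.

Unsatisfiable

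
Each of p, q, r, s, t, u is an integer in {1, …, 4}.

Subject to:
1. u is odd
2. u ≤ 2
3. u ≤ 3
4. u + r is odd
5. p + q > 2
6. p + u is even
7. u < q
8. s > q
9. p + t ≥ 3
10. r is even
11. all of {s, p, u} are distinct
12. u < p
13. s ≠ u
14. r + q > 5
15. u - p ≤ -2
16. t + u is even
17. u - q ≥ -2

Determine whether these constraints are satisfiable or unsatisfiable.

Satisfiable

Take p = 3, q = 2, r = 4, s = 4, t = 1, u = 1. Then constraint 5: p + q = 5; constraint 9: p + t = 4; constraint 14: r + q = 6, and every other listed constraint is also met.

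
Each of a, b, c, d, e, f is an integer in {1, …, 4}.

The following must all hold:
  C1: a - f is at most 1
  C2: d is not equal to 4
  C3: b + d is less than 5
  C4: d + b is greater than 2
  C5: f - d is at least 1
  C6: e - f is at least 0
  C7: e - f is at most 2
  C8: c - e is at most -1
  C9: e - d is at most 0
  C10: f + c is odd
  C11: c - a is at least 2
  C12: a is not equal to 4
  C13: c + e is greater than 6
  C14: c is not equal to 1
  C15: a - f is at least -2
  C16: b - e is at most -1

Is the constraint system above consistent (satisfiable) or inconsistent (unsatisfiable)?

Unsatisfiable

Constraints 5, 8, 9, 11, and 15 give c − a ≥ 2, a − f ≥ -2, f − d ≥ 1, d − e ≥ 0, e − c ≥ 1.
Adding all 5 inequalities: the left sides telescope to 0, and the right sides sum to 2 + (-2) + 1 + 0 + 1 = 2. So 0 ≥ 2, which is false.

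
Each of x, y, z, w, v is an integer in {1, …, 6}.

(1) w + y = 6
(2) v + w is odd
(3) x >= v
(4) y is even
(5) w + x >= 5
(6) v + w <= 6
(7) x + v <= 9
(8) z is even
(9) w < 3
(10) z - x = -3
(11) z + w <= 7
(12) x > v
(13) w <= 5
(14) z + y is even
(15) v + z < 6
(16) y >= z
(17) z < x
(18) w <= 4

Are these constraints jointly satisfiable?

The assignment x = 5, y = 4, z = 2, w = 2, v = 3 works:
  constraint 1 holds since w + y = 6.
  constraint 5 holds since w + x = 7.
The rest check out directly.

Satisfiable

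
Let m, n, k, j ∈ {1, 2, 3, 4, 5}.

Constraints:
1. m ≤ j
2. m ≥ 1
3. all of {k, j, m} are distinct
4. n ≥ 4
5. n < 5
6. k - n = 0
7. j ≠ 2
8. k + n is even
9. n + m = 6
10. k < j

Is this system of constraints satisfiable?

The assignment m = 2, n = 4, k = 4, j = 5 works:
  constraint 3 holds since values 4, 5, 2 are distinct.
  constraint 6 holds since k - n = 0.
  constraint 9 holds since n + m = 6.
The rest check out directly.

Satisfiable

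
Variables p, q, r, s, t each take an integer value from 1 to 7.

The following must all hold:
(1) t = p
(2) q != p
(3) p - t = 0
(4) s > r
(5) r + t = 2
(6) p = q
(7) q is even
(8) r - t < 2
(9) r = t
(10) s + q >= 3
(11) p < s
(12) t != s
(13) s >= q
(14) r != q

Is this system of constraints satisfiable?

From constraints 1, 6, and 9, r = t = p = q, so r = q. But constraint 14 says r ≠ q. Contradiction.

Unsatisfiable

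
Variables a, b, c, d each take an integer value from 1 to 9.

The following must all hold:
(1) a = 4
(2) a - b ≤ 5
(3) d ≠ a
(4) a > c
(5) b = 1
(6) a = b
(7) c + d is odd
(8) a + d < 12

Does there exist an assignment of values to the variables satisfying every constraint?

Unsatisfiable

Constraint 1 fixes a = 4 and constraint 5 fixes b = 1, but constraint 6 requires a = b. Since 4 ≠ 1, contradiction.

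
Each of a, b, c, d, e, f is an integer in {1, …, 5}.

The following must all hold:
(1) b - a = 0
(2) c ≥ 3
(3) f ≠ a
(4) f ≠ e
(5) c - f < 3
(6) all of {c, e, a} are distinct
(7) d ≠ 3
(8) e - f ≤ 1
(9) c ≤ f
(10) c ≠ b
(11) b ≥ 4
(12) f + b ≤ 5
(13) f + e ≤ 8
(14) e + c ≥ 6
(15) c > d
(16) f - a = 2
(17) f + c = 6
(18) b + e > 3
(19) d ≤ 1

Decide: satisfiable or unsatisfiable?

Unsatisfiable

From constraints 2 and 9: f ≥ c ≥ 3. From constraint 11: b ≥ 4. Hence f + b ≥ 7. But constraint 12 requires f + b ≤ 5, and 5 < 7. Contradiction.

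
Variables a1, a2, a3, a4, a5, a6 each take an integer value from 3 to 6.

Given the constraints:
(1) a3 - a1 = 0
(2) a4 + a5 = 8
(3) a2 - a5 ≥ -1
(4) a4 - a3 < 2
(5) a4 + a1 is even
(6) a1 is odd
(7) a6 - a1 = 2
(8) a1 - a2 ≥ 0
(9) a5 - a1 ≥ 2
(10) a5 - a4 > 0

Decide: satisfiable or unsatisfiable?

Unsatisfiable

Constraints 3, 8, and 9 give a2 − a5 ≥ -1, a5 − a1 ≥ 2, a1 − a2 ≥ 0.
Adding all 3 inequalities: the left sides telescope to 0, and the right sides sum to (-1) + 2 + 0 = 1. So 0 ≥ 1, which is false.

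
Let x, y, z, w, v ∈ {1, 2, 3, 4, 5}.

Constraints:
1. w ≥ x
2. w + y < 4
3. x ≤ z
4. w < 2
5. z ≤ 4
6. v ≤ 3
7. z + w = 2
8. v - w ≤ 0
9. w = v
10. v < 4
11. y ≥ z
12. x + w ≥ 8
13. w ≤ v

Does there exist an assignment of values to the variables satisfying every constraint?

From constraints 3 and 5: x ≤ z ≤ 4. From constraints 6 and 13: w ≤ v ≤ 3. Hence x + w ≤ 7. But constraint 12 requires x + w ≥ 8, and 8 > 7. Contradiction.

Unsatisfiable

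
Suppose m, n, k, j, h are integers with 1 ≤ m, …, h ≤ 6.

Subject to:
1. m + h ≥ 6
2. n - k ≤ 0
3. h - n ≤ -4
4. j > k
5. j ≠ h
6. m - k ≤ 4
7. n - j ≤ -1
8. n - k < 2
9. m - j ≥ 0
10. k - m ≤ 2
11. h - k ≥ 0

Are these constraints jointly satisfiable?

Constraints 3, 6, 7, 9, and 11 give k − m ≥ -4, m − j ≥ 0, j − n ≥ 1, n − h ≥ 4, h − k ≥ 0.
Adding all 5 inequalities: the left sides telescope to 0, and the right sides sum to (-4) + 0 + 1 + 4 + 0 = 1. So 0 ≥ 1, which is false.

Unsatisfiable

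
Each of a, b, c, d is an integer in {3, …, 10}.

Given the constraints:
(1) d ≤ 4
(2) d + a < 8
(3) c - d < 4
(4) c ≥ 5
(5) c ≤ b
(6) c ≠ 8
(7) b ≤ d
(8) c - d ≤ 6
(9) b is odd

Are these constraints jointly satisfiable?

Unsatisfiable

From constraints 4 and 5: b ≥ c and c ≥ 5, so b ≥ 5. From constraints 1 and 7: b ≤ d and d ≤ 4, so b ≤ 4. But 4 < 5, so no value of b works.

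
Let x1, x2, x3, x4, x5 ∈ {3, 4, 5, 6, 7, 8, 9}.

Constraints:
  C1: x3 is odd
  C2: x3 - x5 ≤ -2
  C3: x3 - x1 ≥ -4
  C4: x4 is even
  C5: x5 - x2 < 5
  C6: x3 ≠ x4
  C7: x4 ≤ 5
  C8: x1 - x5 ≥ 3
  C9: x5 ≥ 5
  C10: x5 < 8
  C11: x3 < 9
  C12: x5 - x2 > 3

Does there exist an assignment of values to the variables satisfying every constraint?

Constraints 2, 3, and 8 give x1 − x5 ≥ 3, x5 − x3 ≥ 2, x3 − x1 ≥ -4.
Adding all 3 inequalities: the left sides telescope to 0, and the right sides sum to 3 + 2 + (-4) = 1. So 0 ≥ 1, which is false.

Unsatisfiable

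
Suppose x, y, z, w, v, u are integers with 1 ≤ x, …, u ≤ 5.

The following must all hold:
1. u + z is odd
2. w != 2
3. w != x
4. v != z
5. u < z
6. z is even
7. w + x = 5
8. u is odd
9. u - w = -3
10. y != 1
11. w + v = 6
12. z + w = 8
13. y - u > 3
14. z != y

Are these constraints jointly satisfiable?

The assignment x = 1, y = 5, z = 4, w = 4, v = 2, u = 1 works:
  constraint 7 holds since w + x = 5.
  constraint 9 holds since u - w = -3.
The rest check out directly.

Satisfiable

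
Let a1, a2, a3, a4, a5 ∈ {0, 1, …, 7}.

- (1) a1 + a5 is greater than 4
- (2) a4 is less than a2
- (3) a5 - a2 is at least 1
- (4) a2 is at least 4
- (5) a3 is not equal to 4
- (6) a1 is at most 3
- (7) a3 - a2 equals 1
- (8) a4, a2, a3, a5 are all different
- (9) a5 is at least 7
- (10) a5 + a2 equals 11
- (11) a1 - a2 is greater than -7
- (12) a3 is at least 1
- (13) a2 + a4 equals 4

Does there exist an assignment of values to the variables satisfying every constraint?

Satisfiable

One satisfying assignment is a1 = 0, a2 = 4, a3 = 5, a4 = 0, a5 = 7.
For the less obvious constraints — constraint 1: a1 + a5 = 7; constraint 3: a5 - a2 = 3; constraint 7: a3 - a2 = 1 — and the others hold by inspection.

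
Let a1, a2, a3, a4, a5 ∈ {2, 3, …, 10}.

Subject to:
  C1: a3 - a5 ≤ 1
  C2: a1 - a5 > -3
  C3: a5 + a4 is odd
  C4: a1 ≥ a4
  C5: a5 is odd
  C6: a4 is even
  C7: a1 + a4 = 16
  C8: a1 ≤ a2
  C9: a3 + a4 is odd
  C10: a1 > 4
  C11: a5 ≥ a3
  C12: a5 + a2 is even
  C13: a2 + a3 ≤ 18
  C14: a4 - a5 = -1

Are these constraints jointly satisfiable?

Satisfiable

Take a1 = 8, a2 = 9, a3 = 7, a4 = 8, a5 = 9. Then constraint 1: a3 - a5 = -2; constraint 2: a1 - a5 = -1, and every other listed constraint is also met.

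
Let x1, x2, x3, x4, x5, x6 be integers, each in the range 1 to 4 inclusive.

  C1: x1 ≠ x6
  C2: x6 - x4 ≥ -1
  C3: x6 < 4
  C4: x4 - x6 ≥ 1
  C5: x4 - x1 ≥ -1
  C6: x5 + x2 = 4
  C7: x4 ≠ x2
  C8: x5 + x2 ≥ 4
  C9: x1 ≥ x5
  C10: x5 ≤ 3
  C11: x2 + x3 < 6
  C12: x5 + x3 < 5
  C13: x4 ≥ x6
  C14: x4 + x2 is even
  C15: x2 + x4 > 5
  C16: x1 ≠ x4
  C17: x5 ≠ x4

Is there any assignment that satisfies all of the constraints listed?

The assignment x1 = 2, x2 = 2, x3 = 2, x4 = 4, x5 = 2, x6 = 3 works:
  constraint 2 holds since x6 - x4 = -1.
  constraint 4 holds since x4 - x6 = 1.
The rest check out directly.

Satisfiable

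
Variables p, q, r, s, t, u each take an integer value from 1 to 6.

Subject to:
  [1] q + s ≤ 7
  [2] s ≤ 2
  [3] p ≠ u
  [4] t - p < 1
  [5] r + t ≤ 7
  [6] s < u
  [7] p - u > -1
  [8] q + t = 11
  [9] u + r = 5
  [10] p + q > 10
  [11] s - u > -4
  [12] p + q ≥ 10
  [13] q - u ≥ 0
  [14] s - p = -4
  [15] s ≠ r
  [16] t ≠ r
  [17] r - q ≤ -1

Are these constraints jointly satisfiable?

One satisfying assignment is p = 6, q = 5, r = 1, s = 2, t = 6, u = 4.
For the less obvious constraints — constraint 1: q + s = 7; constraint 4: t - p = 0; constraint 5: r + t = 7 — and the others hold by inspection.

Satisfiable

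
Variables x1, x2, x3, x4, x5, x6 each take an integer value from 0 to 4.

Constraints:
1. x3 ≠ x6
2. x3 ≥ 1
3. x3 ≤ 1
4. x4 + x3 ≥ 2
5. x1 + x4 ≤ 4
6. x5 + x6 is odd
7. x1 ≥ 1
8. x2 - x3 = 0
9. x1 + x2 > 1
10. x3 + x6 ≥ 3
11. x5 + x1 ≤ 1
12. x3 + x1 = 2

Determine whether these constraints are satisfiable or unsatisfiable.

Satisfiable

Take x1 = 1, x2 = 1, x3 = 1, x4 = 1, x5 = 0, x6 = 3. Then constraint 4: x4 + x3 = 2; constraint 5: x1 + x4 = 2; constraint 8: x2 - x3 = 0, and every other listed constraint is also met.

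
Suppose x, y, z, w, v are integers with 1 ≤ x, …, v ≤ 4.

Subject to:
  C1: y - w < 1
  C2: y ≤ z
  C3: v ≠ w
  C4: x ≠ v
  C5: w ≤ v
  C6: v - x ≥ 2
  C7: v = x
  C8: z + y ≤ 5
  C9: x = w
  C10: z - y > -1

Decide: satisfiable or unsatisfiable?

Unsatisfiable

From constraints 7 and 9, v = x = w, so v = w. But constraint 3 says v ≠ w. Contradiction.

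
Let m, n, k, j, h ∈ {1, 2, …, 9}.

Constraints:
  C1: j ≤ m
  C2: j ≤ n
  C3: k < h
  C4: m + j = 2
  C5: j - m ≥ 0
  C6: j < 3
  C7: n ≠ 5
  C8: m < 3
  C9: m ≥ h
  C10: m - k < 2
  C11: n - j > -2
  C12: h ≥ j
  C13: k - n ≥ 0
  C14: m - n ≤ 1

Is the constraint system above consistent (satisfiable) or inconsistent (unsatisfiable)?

Unsatisfiable

Constraints 2, 3, 5, 9, and 13 give h ≤ m, m ≤ j, j ≤ n, n ≤ k, k < h. Chaining: h ≤ m ≤ j ≤ n ≤ k < h, which forces h < h — impossible.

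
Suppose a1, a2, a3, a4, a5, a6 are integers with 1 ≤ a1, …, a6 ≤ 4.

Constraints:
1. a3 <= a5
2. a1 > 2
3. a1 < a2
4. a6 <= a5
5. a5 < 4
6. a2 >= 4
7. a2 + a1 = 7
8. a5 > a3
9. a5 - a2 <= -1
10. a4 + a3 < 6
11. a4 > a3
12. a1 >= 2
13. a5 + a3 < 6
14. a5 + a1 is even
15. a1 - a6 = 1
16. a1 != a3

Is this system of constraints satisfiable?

Satisfiable

Take a1 = 3, a2 = 4, a3 = 1, a4 = 4, a5 = 3, a6 = 2. Then constraint 7: a2 + a1 = 7; constraint 9: a5 - a2 = -1; constraint 10: a4 + a3 = 5, and every other listed constraint is also met.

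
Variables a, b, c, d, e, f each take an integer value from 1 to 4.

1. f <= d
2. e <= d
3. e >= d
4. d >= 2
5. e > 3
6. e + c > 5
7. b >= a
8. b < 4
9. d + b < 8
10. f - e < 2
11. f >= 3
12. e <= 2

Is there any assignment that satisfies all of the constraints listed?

From constraints 1 and 11: d ≥ f and f ≥ 3, so d ≥ 3. From constraints 3 and 12: d ≤ e and e ≤ 2, so d ≤ 2. But 2 < 3, so no value of d works.

Unsatisfiable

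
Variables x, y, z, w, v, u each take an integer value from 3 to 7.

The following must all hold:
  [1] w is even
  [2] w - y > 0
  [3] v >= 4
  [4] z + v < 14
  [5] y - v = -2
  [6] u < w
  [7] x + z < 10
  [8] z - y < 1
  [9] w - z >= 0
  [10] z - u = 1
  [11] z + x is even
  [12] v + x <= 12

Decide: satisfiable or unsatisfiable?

Satisfiable

One satisfying assignment is x = 4, y = 5, z = 4, w = 6, v = 7, u = 3.
For the less obvious constraints — constraint 2: w - y = 1; constraint 4: z + v = 11 — and the others hold by inspection.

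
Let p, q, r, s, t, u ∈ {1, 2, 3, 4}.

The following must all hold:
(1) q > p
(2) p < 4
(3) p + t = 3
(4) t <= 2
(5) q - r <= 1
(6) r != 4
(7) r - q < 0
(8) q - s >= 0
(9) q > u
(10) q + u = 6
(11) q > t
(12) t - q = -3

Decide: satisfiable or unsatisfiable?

One satisfying assignment is p = 2, q = 4, r = 3, s = 2, t = 1, u = 2.
For the less obvious constraints — constraint 3: p + t = 3; constraint 5: q - r = 1; constraint 7: r - q = -1 — and the others hold by inspection.

Satisfiable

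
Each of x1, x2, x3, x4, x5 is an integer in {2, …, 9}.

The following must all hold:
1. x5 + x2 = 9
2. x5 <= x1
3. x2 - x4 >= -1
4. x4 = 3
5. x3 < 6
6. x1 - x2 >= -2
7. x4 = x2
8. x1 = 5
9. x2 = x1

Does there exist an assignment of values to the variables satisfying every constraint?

Constraint 4 fixes x4 = 3 and constraint 8 fixes x1 = 5. Constraints 7 and 9 give x4 = x2 = x1, so x4 = x1. But 3 ≠ 5 — contradiction.

Unsatisfiable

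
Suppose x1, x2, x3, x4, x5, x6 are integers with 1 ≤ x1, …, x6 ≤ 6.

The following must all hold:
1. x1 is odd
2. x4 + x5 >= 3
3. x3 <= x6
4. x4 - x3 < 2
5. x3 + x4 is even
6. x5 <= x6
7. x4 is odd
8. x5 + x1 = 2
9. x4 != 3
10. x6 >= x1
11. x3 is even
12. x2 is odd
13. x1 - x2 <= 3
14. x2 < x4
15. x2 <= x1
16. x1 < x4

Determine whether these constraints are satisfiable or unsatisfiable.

Unsatisfiable

Constraint 11 makes x3 even and constraint 7 makes x4 odd, so x3 + x4 must be odd. Constraint 5 says x3 + x4 is even — contradiction.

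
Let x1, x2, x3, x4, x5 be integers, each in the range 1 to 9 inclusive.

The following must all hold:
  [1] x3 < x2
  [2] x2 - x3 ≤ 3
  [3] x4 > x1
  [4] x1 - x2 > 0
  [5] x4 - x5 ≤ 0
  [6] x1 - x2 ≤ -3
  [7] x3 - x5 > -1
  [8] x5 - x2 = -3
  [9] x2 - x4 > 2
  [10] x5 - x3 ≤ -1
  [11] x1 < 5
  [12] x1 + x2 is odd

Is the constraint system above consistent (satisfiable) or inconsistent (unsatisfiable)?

Unsatisfiable

Constraints 1, 3, 4, 5, and 10 give x1 < x4, x4 ≤ x5, x5 < x3, x3 < x2, x2 < x1. Chaining: x1 < x4 ≤ x5 < x3 < x2 < x1, which forces x1 < x1 — impossible.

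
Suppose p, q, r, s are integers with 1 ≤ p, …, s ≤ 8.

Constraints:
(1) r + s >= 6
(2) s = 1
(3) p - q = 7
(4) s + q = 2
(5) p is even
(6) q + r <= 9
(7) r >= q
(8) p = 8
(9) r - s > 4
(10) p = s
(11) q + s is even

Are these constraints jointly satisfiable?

Constraint 8 fixes p = 8 and constraint 2 fixes s = 1, but constraint 10 requires p = s. Since 8 ≠ 1, contradiction.

Unsatisfiable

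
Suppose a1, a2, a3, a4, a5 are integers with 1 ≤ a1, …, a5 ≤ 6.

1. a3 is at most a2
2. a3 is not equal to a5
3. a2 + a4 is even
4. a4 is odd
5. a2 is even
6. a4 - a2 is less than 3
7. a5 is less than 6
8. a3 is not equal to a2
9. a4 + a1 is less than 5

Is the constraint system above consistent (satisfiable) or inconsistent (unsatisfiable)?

Constraint 5 makes a2 even and constraint 4 makes a4 odd, so a2 + a4 must be odd. Constraint 3 says a2 + a4 is even — contradiction.

Unsatisfiable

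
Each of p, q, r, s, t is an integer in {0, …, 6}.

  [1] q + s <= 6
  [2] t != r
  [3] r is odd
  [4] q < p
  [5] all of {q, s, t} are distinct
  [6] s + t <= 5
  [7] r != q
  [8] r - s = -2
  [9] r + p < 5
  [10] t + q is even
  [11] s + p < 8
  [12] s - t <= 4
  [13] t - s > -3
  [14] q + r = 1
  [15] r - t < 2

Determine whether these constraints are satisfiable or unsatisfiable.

One satisfying assignment is p = 2, q = 0, r = 1, s = 3, t = 2.
For the less obvious constraints — constraint 1: q + s = 3; constraint 6: s + t = 5; constraint 8: r - s = -2 — and the others hold by inspection.

Satisfiable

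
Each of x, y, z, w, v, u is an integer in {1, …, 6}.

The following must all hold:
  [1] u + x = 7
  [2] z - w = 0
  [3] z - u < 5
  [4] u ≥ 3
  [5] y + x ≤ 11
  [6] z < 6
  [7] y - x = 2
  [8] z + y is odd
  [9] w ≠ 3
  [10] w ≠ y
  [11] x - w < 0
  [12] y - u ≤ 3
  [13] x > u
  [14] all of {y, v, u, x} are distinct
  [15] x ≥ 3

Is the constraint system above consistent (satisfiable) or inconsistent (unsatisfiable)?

One satisfying assignment is x = 4, y = 6, z = 5, w = 5, v = 2, u = 3.
For the less obvious constraints — constraint 1: u + x = 7; constraint 2: z - w = 0 — and the others hold by inspection.

Satisfiable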